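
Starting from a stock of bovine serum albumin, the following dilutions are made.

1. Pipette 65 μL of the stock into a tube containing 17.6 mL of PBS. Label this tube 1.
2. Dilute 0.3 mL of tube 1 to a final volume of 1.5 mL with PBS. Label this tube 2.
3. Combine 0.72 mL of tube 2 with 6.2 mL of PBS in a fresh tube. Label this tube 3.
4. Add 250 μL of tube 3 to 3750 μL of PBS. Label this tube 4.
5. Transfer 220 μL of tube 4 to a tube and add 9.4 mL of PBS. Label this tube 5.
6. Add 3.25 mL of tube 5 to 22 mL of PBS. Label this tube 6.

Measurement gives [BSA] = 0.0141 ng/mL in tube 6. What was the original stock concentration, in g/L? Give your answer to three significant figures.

1.00 g/L

Step 1: 65 μL + 17.6 mL = 17665 μL total → factor 17665/65 = 271.77
Step 2: 0.3 mL brought to 1.5 mL → factor 1.5/0.3 = 5
Step 3: 0.72 mL + 6.2 mL = 6.92 mL total → factor 6.92/0.72 = 9.6111
Step 4: 250 μL + 3750 μL = 4000 μL total → factor 4000/250 = 16
Step 5: 220 μL + 9.4 mL = 9620 μL total → factor 9620/220 = 43.727
Step 6: 3.25 mL + 22 mL = 25.25 mL total → factor 25.25/3.25 = 7.7692
Overall dilution factor = 271.77 × 5 × 9.6111 × 16 × 43.727 × 7.7692 = 7.099 × 10^7
Stock = 0.0141 ng/mL × 7.099 × 10^7 = 1.001 × 10^6 ng/mL = 1.00 g/L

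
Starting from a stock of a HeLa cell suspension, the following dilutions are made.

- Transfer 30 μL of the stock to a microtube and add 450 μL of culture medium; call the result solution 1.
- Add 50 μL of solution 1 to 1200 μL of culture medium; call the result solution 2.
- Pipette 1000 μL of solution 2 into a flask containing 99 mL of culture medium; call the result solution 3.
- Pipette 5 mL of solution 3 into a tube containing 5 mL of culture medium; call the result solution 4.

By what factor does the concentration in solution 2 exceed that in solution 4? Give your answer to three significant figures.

200

Step 1: 30 μL + 450 μL = 480 μL total → factor 480/30 = 16
Step 2: 50 μL + 1200 μL = 1250 μL total → factor 1250/50 = 25
Step 3: 1000 μL + 99 mL = 1 × 10^5 μL total → factor 1 × 10^5/1000 = 100
Step 4: 5 mL + 5 mL = 10 mL total → factor 10/5 = 2
Dilution factor to solution 2 = 400; to solution 4 = 80000
[solution 2]/[solution 4] = (factor to solution 4)/(factor to solution 2) = 80000/400 = 200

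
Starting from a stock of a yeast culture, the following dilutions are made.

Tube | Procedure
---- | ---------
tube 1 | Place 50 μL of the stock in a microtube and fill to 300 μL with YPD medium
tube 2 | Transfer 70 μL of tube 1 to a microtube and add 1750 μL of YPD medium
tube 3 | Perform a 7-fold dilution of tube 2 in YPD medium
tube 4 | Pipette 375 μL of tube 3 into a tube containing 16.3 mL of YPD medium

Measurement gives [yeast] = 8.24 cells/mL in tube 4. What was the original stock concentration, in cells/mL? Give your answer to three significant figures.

4.00 × 10^5 cells/mL

Step 1: 50 μL brought to 300 μL → factor 300/50 = 6
Step 2: 70 μL + 1750 μL = 1820 μL total → factor 1820/70 = 26
Step 3: 7-fold → factor 7
Step 4: 375 μL + 16.3 mL = 16675 μL total → factor 16675/375 = 44.467
Overall dilution factor = 6 × 26 × 7 × 44.467 = 48558
Stock = 8.24 cells/mL × 48558 = 4.00 × 10^5 cells/mL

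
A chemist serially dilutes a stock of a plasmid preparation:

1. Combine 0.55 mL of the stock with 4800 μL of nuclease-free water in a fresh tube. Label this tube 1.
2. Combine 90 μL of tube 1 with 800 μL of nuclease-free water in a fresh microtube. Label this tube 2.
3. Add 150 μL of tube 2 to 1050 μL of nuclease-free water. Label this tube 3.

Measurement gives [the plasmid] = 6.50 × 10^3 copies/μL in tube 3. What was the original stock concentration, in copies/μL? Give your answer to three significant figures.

5.00 × 10^6 copies/μL

Step 1: 0.55 mL + 4800 μL = 5.35 mL total → factor 5.35/0.55 = 9.7273
Step 2: 90 μL + 800 μL = 890 μL total → factor 890/90 = 9.8889
Step 3: 150 μL + 1050 μL = 1200 μL total → factor 1200/150 = 8
Overall dilution factor = 9.7273 × 9.8889 × 8 = 769.54
Stock = 6.50 × 10^3 copies/μL × 769.54 = 5.00 × 10^6 copies/μL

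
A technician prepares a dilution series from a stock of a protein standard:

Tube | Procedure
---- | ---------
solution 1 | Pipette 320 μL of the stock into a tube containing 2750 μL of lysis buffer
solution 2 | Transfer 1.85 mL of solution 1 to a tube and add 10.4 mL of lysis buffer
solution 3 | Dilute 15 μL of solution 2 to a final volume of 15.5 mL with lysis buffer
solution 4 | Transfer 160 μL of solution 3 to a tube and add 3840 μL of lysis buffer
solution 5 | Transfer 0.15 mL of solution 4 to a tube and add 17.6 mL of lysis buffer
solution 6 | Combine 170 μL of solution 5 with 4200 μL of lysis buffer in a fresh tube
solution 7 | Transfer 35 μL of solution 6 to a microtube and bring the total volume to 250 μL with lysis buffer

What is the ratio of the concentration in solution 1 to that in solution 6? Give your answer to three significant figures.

Step 1: 320 μL + 2750 μL = 3070 μL total → factor 3070/320 = 9.5938
Step 2: 1.85 mL + 10.4 mL = 12.25 mL total → factor 12.25/1.85 = 6.6216
Step 3: 15 μL brought to 15.5 mL → factor 15500/15 = 1033.3
Step 4: 160 μL + 3840 μL = 4000 μL total → factor 4000/160 = 25
Step 5: 0.15 mL + 17.6 mL = 17.75 mL total → factor 17.75/0.15 = 118.33
Step 6: 170 μL + 4200 μL = 4370 μL total → factor 4370/170 = 25.706
Dilution factor to solution 1 = 9.5938; to solution 6 = 4.992 × 10^9
[solution 1]/[solution 6] = (factor to solution 6)/(factor to solution 1) = 4.992 × 10^9/9.5938 = 5.20 × 10^8

5.20 × 10^8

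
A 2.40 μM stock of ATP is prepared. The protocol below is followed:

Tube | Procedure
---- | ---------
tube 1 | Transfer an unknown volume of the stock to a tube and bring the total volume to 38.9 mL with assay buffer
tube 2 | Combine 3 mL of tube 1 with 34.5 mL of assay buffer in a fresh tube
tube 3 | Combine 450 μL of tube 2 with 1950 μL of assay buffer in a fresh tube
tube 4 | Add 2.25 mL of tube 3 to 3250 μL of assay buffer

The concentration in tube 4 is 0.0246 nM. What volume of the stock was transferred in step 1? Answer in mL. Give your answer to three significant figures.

Step 1: v brought to 38.9 mL → factor = 38.9 mL/v
Step 2: 3 mL + 34.5 mL = 37.5 mL total → factor 37.5/3 = 12.5
Step 3: 450 μL + 1950 μL = 2400 μL total → factor 2400/450 = 5.3333
Step 4: 2.25 mL + 3250 μL = 5.5 mL total → factor 5.5/2.25 = 2.4444
Product of known-step factors = 162.96
Overall factor = 2.40 μM / (0.0246 nM) = 97561
Step-1 factor = 97561 / 162.96 = 598.67
v = 38.9 mL / 598.67 = 0.0650 mL

0.0650 mL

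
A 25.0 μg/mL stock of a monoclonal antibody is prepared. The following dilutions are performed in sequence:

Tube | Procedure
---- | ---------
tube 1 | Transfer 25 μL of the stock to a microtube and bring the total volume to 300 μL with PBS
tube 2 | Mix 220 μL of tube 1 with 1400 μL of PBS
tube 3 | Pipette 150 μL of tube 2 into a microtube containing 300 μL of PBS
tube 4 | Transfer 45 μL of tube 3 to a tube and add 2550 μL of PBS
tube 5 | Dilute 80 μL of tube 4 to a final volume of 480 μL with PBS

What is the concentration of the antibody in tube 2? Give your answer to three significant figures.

0.283 μg/mL

Step 1: 25 μL brought to 300 μL → factor 300/25 = 12
Step 2: 220 μL + 1400 μL = 1620 μL total → factor 1620/220 = 7.3636
Dilution factor through tube 2 = 12 × 7.3636 = 88.364
[tube 2] = 25.0 μg/mL / 88.364 = 0.283 μg/mL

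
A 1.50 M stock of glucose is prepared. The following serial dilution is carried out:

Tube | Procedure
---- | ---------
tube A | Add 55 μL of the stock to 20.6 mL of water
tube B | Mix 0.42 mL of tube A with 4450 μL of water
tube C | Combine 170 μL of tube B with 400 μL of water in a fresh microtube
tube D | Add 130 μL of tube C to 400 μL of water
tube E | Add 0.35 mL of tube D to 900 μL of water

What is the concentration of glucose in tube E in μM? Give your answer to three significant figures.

7.06 μM

Step 1: 55 μL + 20.6 mL = 20655 μL total → factor 20655/55 = 375.55
Step 2: 0.42 mL + 4450 μL = 4.87 mL total → factor 4.87/0.42 = 11.595
Step 3: 170 μL + 400 μL = 570 μL total → factor 570/170 = 3.3529
Step 4: 130 μL + 400 μL = 530 μL total → factor 530/130 = 4.0769
Step 5: 0.35 mL + 900 μL = 1.25 mL total → factor 1.25/0.35 = 3.5714
Overall dilution factor = 375.55 × 11.595 × 3.3529 × 4.0769 × 3.5714 = 2.1259 × 10^5
Final = 1.50 M / 2.1259 × 10^5 = 7.056 × 10^-6 M = 7.06 μM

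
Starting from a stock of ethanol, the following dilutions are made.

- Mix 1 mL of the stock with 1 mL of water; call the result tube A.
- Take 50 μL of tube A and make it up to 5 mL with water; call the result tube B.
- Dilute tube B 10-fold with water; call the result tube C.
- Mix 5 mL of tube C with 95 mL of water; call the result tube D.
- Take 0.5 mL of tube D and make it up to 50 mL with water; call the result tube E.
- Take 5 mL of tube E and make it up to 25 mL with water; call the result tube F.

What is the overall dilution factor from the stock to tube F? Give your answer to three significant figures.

2.00 × 10^7

Step 1: 1 mL + 1 mL = 2 mL total → factor 2/1 = 2
Step 2: 50 μL brought to 5 mL → factor 5000/50 = 100
Step 3: 10-fold → factor 10
Step 4: 5 mL + 95 mL = 100 mL total → factor 100/5 = 20
Step 5: 0.5 mL brought to 50 mL → factor 50/0.5 = 100
Step 6: 5 mL brought to 25 mL → factor 25/5 = 5
Overall dilution factor = 2 × 100 × 10 × 20 × 100 × 5 = 2 × 10^7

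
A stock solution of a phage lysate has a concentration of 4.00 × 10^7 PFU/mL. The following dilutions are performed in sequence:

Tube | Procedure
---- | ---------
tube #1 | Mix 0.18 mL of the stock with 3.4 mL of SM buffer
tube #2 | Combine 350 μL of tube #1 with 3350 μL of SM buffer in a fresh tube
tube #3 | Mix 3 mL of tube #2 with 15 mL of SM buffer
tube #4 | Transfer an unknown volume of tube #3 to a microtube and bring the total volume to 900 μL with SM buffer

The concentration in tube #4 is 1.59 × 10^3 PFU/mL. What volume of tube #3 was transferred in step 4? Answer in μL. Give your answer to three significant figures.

45.1 μL

Step 1: 0.18 mL + 3.4 mL = 3.58 mL total → factor 3.58/0.18 = 19.889
Step 2: 350 μL + 3350 μL = 3700 μL total → factor 3700/350 = 10.571
Step 3: 3 mL + 15 mL = 18 mL total → factor 18/3 = 6
Step 4: v brought to 900 μL → factor = 900 μL/v
Product of known-step factors = 1261.5
Overall factor = 4.00 × 10^7 PFU/mL / (1.59 × 10^3 PFU/mL) = 25157
Step-4 factor = 25157 / 1261.5 = 19.942
v = 900 μL / 19.942 = 45.1 μL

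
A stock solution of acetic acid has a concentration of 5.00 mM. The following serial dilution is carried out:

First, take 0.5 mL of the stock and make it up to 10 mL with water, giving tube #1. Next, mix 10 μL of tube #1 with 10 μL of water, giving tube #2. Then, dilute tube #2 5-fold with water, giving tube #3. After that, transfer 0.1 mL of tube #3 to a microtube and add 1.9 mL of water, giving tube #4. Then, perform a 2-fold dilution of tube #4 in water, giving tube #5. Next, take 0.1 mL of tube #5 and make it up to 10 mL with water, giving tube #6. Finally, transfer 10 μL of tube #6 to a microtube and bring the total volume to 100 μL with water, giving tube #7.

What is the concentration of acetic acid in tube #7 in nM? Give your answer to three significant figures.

0.625 nM

Step 1: 0.5 mL brought to 10 mL → factor 10/0.5 = 20
Step 2: 10 μL + 10 μL = 20 μL total → factor 20/10 = 2
Step 3: 5-fold → factor 5
Step 4: 0.1 mL + 1.9 mL = 2 mL total → factor 2/0.1 = 20
Step 5: 2-fold → factor 2
Step 6: 0.1 mL brought to 10 mL → factor 10/0.1 = 100
Step 7: 10 μL brought to 100 μL → factor 100/10 = 10
Overall dilution factor = 20 × 2 × 5 × 20 × 2 × 100 × 10 = 8 × 10^6
Final = 5.00 mM / 8 × 10^6 = 6.250 × 10^-7 mM = 0.625 nM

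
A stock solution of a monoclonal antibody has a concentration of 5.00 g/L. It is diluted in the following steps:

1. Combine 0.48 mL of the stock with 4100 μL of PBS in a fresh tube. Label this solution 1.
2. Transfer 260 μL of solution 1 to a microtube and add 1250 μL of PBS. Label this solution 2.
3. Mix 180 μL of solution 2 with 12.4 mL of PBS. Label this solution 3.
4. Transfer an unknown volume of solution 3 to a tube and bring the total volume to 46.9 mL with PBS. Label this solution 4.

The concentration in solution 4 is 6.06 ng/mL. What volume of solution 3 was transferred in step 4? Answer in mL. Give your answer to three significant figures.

Step 1: 0.48 mL + 4100 μL = 4.58 mL total → factor 4.58/0.48 = 9.5417
Step 2: 260 μL + 1250 μL = 1510 μL total → factor 1510/260 = 5.8077
Step 3: 180 μL + 12.4 mL = 12580 μL total → factor 12580/180 = 69.889
Step 4: v brought to 46.9 mL → factor = 46.9 mL/v
Product of known-step factors = 3872.9
Overall factor = 5.00 g/L / (6.06 ng/mL) = 8.2508 × 10^5
Step-4 factor = 8.2508 × 10^5 / 3872.9 = 213.04
v = 46.9 mL / 213.04 = 0.220 mL

0.220 mL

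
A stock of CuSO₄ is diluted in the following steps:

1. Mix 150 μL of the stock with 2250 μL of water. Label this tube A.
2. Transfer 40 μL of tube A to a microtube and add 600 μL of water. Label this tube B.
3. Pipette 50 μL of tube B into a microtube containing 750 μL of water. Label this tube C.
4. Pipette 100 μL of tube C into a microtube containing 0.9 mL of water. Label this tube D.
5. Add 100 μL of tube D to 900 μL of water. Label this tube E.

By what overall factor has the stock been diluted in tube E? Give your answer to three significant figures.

4.10 × 10^5

Step 1: 150 μL + 2250 μL = 2400 μL total → factor 2400/150 = 16
Step 2: 40 μL + 600 μL = 640 μL total → factor 640/40 = 16
Step 3: 50 μL + 750 μL = 800 μL total → factor 800/50 = 16
Step 4: 100 μL + 0.9 mL = 1000 μL total → factor 1000/100 = 10
Step 5: 100 μL + 900 μL = 1000 μL total → factor 1000/100 = 10
Overall dilution factor = 16 × 16 × 16 × 10 × 10 = 4.096 × 10^5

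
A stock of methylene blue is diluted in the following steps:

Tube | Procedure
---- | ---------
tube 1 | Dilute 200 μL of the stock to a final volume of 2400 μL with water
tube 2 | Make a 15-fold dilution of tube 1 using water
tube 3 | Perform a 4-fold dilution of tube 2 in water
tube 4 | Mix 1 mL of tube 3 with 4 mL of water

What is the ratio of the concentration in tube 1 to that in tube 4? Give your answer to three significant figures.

Step 1: 200 μL brought to 2400 μL → factor 2400/200 = 12
Step 2: 15-fold → factor 15
Step 3: 4-fold → factor 4
Step 4: 1 mL + 4 mL = 5 mL total → factor 5/1 = 5
Dilution factor to tube 1 = 12; to tube 4 = 3600
[tube 1]/[tube 4] = (factor to tube 4)/(factor to tube 1) = 3600/12 = 300

300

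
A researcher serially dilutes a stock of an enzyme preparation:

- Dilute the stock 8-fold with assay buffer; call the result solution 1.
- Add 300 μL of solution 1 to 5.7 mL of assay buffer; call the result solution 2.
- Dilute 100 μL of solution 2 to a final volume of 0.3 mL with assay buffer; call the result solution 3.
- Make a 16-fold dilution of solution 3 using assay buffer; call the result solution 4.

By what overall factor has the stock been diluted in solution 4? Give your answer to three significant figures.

7.68 × 10^3

Step 1: 8-fold → factor 8
Step 2: 300 μL + 5.7 mL = 6000 μL total → factor 6000/300 = 20
Step 3: 100 μL brought to 0.3 mL → factor 300/100 = 3
Step 4: 16-fold → factor 16
Overall dilution factor = 8 × 20 × 3 × 16 = 7680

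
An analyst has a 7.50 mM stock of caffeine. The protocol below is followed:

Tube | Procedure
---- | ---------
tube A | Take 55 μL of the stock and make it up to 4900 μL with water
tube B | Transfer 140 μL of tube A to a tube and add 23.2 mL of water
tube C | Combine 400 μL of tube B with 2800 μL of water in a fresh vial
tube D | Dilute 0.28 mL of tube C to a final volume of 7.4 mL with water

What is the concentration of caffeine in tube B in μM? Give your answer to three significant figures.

Step 1: 55 μL brought to 4900 μL → factor 4900/55 = 89.091
Step 2: 140 μL + 23.2 mL = 23340 μL total → factor 23340/140 = 166.71
Dilution factor through tube B = 89.091 × 166.71 = 14853
[tube B] = 7.50 mM / 14853 = 0.0005050 mM = 0.505 μM

0.505 μM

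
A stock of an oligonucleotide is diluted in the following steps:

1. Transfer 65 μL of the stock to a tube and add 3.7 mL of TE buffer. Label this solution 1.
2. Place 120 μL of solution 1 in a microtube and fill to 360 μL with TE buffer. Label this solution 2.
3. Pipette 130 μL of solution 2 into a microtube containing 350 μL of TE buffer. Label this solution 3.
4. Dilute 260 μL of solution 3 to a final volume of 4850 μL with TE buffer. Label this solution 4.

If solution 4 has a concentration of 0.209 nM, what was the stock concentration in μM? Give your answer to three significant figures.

2.50 μM

Step 1: 65 μL + 3.7 mL = 3765 μL total → factor 3765/65 = 57.923
Step 2: 120 μL brought to 360 μL → factor 360/120 = 3
Step 3: 130 μL + 350 μL = 480 μL total → factor 480/130 = 3.6923
Step 4: 260 μL brought to 4850 μL → factor 4850/260 = 18.654
Overall dilution factor = 57.923 × 3 × 3.6923 × 18.654 = 11968
Stock = 0.209 nM × 11968 = 2501 nM = 2.50 μM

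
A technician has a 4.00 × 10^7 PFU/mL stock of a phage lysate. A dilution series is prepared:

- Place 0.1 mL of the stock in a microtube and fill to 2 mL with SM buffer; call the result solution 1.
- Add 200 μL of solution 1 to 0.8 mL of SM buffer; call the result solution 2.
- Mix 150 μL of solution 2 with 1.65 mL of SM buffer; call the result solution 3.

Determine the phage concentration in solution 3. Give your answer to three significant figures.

3.33 × 10^4 PFU/mL

Step 1: 0.1 mL brought to 2 mL → factor 2/0.1 = 20
Step 2: 200 μL + 0.8 mL = 1000 μL total → factor 1000/200 = 5
Step 3: 150 μL + 1.65 mL = 1800 μL total → factor 1800/150 = 12
Overall dilution factor = 20 × 5 × 12 = 1200
Final = 4.00 × 10^7 PFU/mL / 1200 = 3.33 × 10^4 PFU/mL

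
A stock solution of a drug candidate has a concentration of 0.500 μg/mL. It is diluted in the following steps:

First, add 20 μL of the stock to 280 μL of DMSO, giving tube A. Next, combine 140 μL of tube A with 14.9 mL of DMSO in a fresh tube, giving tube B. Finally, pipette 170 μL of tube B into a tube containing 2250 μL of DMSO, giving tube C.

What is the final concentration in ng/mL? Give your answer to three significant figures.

0.0218 ng/mL

Step 1: 20 μL + 280 μL = 300 μL total → factor 300/20 = 15
Step 2: 140 μL + 14.9 mL = 15040 μL total → factor 15040/140 = 107.43
Step 3: 170 μL + 2250 μL = 2420 μL total → factor 2420/170 = 14.235
Overall dilution factor = 15 × 107.43 × 14.235 = 22939
Final = 0.500 μg/mL / 22939 = 2.180 × 10^-5 μg/mL = 0.0218 ng/mL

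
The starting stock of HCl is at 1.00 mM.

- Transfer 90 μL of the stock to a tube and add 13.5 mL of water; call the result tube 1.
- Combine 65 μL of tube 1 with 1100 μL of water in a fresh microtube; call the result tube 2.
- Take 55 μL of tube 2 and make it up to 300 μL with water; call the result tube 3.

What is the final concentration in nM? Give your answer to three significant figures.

Step 1: 90 μL + 13.5 mL = 13590 μL total → factor 13590/90 = 151
Step 2: 65 μL + 1100 μL = 1165 μL total → factor 1165/65 = 17.923
Step 3: 55 μL brought to 300 μL → factor 300/55 = 5.4545
Overall dilution factor = 151 × 17.923 × 5.4545 = 14762
Final = 1.00 mM / 14762 = 6.774 × 10^-5 mM = 67.7 nM

67.7 nM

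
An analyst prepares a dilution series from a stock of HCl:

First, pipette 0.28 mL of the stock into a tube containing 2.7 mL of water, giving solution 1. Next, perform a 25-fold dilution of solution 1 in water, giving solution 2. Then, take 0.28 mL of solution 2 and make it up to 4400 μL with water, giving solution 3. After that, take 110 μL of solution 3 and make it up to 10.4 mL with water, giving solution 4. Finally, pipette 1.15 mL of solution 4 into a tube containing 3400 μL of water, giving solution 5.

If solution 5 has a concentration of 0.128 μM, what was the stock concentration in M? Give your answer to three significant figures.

Step 1: 0.28 mL + 2.7 mL = 2.98 mL total → factor 2.98/0.28 = 10.643
Step 2: 25-fold → factor 25
Step 3: 0.28 mL brought to 4400 μL → factor 4.4/0.28 = 15.714
Step 4: 110 μL brought to 10.4 mL → factor 10400/110 = 94.545
Step 5: 1.15 mL + 3400 μL = 4.55 mL total → factor 4.55/1.15 = 3.9565
Overall dilution factor = 10.643 × 25 × 15.714 × 94.545 × 3.9565 = 1.564 × 10^6
Stock = 0.128 μM × 1.564 × 10^6 = 2.002 × 10^5 μM = 0.200 M

0.200 M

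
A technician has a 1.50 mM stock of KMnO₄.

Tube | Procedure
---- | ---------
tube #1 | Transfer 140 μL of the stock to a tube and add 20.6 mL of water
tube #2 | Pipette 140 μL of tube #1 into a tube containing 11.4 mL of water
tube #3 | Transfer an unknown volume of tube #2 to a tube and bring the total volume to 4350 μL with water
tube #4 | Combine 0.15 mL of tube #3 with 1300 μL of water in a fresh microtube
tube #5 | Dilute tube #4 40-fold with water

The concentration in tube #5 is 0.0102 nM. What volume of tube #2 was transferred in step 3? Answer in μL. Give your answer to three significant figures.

Step 1: 140 μL + 20.6 mL = 20740 μL total → factor 20740/140 = 148.14
Step 2: 140 μL + 11.4 mL = 11540 μL total → factor 11540/140 = 82.429
Step 3: v brought to 4350 μL → factor = 4350 μL/v
Step 4: 0.15 mL + 1300 μL = 1.45 mL total → factor 1.45/0.15 = 9.6667
Step 5: 40-fold → factor 40
Product of known-step factors = 4.7217 × 10^6
Overall factor = 1.50 mM / (0.0102 nM) = 1.4706 × 10^8
Step-3 factor = 1.4706 × 10^8 / 4.7217 × 10^6 = 31.146
v = 4350 μL / 31.146 = 140 μL

140 μL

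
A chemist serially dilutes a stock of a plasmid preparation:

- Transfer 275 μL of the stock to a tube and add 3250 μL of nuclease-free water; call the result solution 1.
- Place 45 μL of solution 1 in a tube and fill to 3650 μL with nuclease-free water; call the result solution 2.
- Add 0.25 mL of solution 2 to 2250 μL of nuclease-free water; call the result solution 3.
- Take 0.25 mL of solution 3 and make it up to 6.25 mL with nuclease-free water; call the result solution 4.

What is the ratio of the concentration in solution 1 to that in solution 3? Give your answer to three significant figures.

Step 1: 275 μL + 3250 μL = 3525 μL total → factor 3525/275 = 12.818
Step 2: 45 μL brought to 3650 μL → factor 3650/45 = 81.111
Step 3: 0.25 mL + 2250 μL = 2.5 mL total → factor 2.5/0.25 = 10
Dilution factor to solution 1 = 12.818; to solution 3 = 10397
[solution 1]/[solution 3] = (factor to solution 3)/(factor to solution 1) = 10397/12.818 = 811

811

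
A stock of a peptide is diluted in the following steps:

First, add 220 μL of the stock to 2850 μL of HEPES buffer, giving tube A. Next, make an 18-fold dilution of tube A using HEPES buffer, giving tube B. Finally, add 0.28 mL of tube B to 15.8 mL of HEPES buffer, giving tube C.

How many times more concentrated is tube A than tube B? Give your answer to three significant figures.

Step 1: 220 μL + 2850 μL = 3070 μL total → factor 3070/220 = 13.955
Step 2: 18-fold → factor 18
Dilution factor to tube A = 13.955; to tube B = 251.18
[tube A]/[tube B] = (factor to tube B)/(factor to tube A) = 251.18/13.955 = 18.0

18.0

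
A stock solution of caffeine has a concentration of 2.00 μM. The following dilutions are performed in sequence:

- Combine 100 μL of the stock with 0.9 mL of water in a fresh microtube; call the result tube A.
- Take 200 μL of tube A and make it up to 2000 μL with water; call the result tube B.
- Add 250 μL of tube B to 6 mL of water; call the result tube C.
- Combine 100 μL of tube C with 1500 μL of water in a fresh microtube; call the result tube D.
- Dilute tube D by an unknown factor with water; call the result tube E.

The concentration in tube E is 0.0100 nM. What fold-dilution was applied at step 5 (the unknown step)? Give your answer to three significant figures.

5.00-fold

Step 1: 100 μL + 0.9 mL = 1000 μL total → factor 1000/100 = 10
Step 2: 200 μL brought to 2000 μL → factor 2000/200 = 10
Step 3: 250 μL + 6 mL = 6250 μL total → factor 6250/250 = 25
Step 4: 100 μL + 1500 μL = 1600 μL total → factor 1600/100 = 16
Step 5: unknown factor x
Product of known-step factors = 40000
Overall factor = 2.00 μM / (0.0100 nM) = 2 × 10^5
x = 2 × 10^5 / 40000 = 5.00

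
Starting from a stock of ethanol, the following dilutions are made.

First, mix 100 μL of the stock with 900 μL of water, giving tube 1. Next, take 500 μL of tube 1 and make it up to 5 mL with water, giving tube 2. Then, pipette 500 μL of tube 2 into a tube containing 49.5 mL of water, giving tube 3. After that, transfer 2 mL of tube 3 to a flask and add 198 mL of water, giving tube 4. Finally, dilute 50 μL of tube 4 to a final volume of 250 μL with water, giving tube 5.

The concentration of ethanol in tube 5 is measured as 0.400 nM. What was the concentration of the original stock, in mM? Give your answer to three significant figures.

Step 1: 100 μL + 900 μL = 1000 μL total → factor 1000/100 = 10
Step 2: 500 μL brought to 5 mL → factor 5000/500 = 10
Step 3: 500 μL + 49.5 mL = 50000 μL total → factor 50000/500 = 100
Step 4: 2 mL + 198 mL = 200 mL total → factor 200/2 = 100
Step 5: 50 μL brought to 250 μL → factor 250/50 = 5
Overall dilution factor = 10 × 10 × 100 × 100 × 5 = 5 × 10^6
Stock = 0.400 nM × 5 × 10^6 = 2.000 × 10^6 nM = 2.00 mM

2.00 mM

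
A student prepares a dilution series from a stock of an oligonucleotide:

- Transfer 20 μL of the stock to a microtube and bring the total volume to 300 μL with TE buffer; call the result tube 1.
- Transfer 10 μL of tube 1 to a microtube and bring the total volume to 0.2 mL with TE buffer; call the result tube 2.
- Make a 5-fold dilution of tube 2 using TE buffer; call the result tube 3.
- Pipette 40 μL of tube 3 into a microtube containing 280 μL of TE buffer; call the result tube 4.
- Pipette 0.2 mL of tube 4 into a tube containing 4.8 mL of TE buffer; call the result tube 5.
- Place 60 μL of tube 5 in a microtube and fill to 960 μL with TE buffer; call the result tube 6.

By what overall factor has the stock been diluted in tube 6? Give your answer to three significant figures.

Step 1: 20 μL brought to 300 μL → factor 300/20 = 15
Step 2: 10 μL brought to 0.2 mL → factor 200/10 = 20
Step 3: 5-fold → factor 5
Step 4: 40 μL + 280 μL = 320 μL total → factor 320/40 = 8
Step 5: 0.2 mL + 4.8 mL = 5 mL total → factor 5/0.2 = 25
Step 6: 60 μL brought to 960 μL → factor 960/60 = 16
Overall dilution factor = 15 × 20 × 5 × 8 × 25 × 16 = 4.8 × 10^6

4.80 × 10^6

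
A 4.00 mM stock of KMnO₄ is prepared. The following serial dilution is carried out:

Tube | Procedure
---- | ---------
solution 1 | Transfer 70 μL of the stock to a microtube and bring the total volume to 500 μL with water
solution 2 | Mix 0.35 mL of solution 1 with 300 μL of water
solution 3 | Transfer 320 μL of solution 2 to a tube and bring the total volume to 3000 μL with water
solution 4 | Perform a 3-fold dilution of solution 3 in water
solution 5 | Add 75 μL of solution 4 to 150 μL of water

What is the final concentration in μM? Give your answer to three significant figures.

Step 1: 70 μL brought to 500 μL → factor 500/70 = 7.1429
Step 2: 0.35 mL + 300 μL = 0.65 mL total → factor 0.65/0.35 = 1.8571
Step 3: 320 μL brought to 3000 μL → factor 3000/320 = 9.375
Step 4: 3-fold → factor 3
Step 5: 75 μL + 150 μL = 225 μL total → factor 225/75 = 3
Overall dilution factor = 7.1429 × 1.8571 × 9.375 × 3 × 3 = 1119.3
Final = 4.00 mM / 1119.3 = 0.003574 mM = 3.57 μM

3.57 μM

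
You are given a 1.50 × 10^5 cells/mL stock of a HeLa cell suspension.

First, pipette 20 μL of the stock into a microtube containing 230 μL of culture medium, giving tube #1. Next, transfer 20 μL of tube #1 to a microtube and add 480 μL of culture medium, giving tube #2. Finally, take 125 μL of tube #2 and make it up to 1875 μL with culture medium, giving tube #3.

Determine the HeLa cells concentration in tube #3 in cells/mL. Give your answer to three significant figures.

Step 1: 20 μL + 230 μL = 250 μL total → factor 250/20 = 12.5
Step 2: 20 μL + 480 μL = 500 μL total → factor 500/20 = 25
Step 3: 125 μL brought to 1875 μL → factor 1875/125 = 15
Overall dilution factor = 12.5 × 25 × 15 = 4687.5
Final = 1.50 × 10^5 cells/mL / 4687.5 = 32.0 cells/mL

32.0 cells/mL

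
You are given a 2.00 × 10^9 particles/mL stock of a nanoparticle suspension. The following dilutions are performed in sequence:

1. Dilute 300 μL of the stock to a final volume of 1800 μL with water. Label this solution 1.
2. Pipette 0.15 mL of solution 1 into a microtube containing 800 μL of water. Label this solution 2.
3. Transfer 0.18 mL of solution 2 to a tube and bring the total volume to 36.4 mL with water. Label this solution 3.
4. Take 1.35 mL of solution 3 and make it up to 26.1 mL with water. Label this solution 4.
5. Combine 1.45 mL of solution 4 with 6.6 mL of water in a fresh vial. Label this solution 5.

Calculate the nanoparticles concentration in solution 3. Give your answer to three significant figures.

Step 1: 300 μL brought to 1800 μL → factor 1800/300 = 6
Step 2: 0.15 mL + 800 μL = 0.95 mL total → factor 0.95/0.15 = 6.3333
Step 3: 0.18 mL brought to 36.4 mL → factor 36.4/0.18 = 202.22
Dilution factor through solution 3 = 6 × 6.3333 × 202.22 = 7684.4
[solution 3] = 2.00 × 10^9 particles/mL / 7684.4 = 2.60 × 10^5 particles/mL

2.60 × 10^5 particles/mL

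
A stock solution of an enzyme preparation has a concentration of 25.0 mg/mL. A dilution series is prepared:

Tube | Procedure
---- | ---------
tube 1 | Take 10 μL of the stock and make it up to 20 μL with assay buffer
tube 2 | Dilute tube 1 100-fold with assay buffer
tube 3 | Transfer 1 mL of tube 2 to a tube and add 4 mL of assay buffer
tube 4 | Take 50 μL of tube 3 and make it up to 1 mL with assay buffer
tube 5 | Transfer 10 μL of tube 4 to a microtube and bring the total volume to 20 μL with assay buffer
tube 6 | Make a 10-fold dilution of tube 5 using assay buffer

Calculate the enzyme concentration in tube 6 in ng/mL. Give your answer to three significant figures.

Step 1: 10 μL brought to 20 μL → factor 20/10 = 2
Step 2: 100-fold → factor 100
Step 3: 1 mL + 4 mL = 5 mL total → factor 5/1 = 5
Step 4: 50 μL brought to 1 mL → factor 1000/50 = 20
Step 5: 10 μL brought to 20 μL → factor 20/10 = 2
Step 6: 10-fold → factor 10
Dilution factor through tube 6 = 2 × 100 × 5 × 20 × 2 × 10 = 4 × 10^5
[tube 6] = 25.0 mg/mL / 4 × 10^5 = 6.250 × 10^-5 mg/mL = 62.5 ng/mL

62.5 ng/mL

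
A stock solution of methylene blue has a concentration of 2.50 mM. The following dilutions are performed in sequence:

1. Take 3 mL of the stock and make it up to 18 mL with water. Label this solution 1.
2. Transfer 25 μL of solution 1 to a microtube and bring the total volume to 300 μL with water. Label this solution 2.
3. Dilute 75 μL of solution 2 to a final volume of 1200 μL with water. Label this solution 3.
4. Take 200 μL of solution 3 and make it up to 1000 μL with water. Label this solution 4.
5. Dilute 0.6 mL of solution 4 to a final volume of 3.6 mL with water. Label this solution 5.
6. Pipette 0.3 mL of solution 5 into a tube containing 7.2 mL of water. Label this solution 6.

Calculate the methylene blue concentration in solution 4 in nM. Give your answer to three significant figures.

Step 1: 3 mL brought to 18 mL → factor 18/3 = 6
Step 2: 25 μL brought to 300 μL → factor 300/25 = 12
Step 3: 75 μL brought to 1200 μL → factor 1200/75 = 16
Step 4: 200 μL brought to 1000 μL → factor 1000/200 = 5
Dilution factor through solution 4 = 6 × 12 × 16 × 5 = 5760
[solution 4] = 2.50 mM / 5760 = 0.0004340 mM = 434 nM

434 nM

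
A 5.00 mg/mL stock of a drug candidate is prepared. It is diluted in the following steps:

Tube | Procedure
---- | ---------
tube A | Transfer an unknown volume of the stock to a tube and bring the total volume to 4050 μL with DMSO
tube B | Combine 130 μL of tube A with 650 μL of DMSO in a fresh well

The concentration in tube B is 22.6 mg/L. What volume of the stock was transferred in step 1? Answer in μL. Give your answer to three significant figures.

Step 1: v brought to 4050 μL → factor = 4050 μL/v
Step 2: 130 μL + 650 μL = 780 μL total → factor 780/130 = 6
Product of known-step factors = 6
Overall factor = 5.00 mg/mL / (22.6 mg/L) = 221.24
Step-1 factor = 221.24 / 6 = 36.873
v = 4050 μL / 36.873 = 110 μL

110 μL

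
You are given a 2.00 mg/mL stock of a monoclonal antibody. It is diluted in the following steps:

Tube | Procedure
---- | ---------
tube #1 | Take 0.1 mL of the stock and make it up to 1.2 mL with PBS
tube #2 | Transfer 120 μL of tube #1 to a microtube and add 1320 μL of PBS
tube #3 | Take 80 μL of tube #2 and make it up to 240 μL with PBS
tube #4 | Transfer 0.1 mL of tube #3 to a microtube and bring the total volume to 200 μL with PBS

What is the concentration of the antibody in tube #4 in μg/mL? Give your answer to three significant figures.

2.31 μg/mL

Step 1: 0.1 mL brought to 1.2 mL → factor 1.2/0.1 = 12
Step 2: 120 μL + 1320 μL = 1440 μL total → factor 1440/120 = 12
Step 3: 80 μL brought to 240 μL → factor 240/80 = 3
Step 4: 0.1 mL brought to 200 μL → factor 0.2/0.1 = 2
Overall dilution factor = 12 × 12 × 3 × 2 = 864
Final = 2.00 mg/mL / 864 = 0.002315 mg/mL = 2.31 μg/mL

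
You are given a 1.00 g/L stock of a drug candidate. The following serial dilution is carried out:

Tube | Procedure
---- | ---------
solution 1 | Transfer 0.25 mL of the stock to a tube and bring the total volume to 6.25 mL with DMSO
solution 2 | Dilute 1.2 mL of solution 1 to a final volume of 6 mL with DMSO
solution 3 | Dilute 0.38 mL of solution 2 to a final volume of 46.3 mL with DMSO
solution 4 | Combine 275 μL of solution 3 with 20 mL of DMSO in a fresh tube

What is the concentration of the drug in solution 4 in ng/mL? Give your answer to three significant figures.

Step 1: 0.25 mL brought to 6.25 mL → factor 6.25/0.25 = 25
Step 2: 1.2 mL brought to 6 mL → factor 6/1.2 = 5
Step 3: 0.38 mL brought to 46.3 mL → factor 46.3/0.38 = 121.84
Step 4: 275 μL + 20 mL = 20275 μL total → factor 20275/275 = 73.727
Overall dilution factor = 25 × 5 × 121.84 × 73.727 = 1.1229 × 10^6
Final = 1.00 g/L / 1.1229 × 10^6 = 8.906 × 10^-7 g/L = 0.891 ng/mL

0.891 ng/mL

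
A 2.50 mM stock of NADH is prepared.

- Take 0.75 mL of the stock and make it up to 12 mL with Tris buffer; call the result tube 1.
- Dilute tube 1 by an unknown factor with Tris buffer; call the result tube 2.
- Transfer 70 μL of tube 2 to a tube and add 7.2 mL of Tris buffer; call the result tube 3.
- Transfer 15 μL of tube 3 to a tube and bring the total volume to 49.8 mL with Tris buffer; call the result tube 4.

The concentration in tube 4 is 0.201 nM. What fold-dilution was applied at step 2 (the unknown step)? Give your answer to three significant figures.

Step 1: 0.75 mL brought to 12 mL → factor 12/0.75 = 16
Step 2: unknown factor x
Step 3: 70 μL + 7.2 mL = 7270 μL total → factor 7270/70 = 103.86
Step 4: 15 μL brought to 49.8 mL → factor 49800/15 = 3320
Product of known-step factors = 5.5169 × 10^6
Overall factor = 2.50 mM / (0.201 nM) = 1.2438 × 10^7
x = 1.2438 × 10^7 / 5.5169 × 10^6 = 2.25

2.25-fold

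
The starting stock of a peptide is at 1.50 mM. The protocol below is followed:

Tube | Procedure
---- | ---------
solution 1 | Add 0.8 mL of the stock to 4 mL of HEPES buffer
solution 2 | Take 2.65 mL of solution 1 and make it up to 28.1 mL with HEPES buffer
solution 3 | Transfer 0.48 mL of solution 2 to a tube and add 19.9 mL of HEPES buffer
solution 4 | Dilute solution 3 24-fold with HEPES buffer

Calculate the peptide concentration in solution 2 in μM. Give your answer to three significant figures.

Step 1: 0.8 mL + 4 mL = 4.8 mL total → factor 4.8/0.8 = 6
Step 2: 2.65 mL brought to 28.1 mL → factor 28.1/2.65 = 10.604
Dilution factor through solution 2 = 6 × 10.604 = 63.623
[solution 2] = 1.50 mM / 63.623 = 0.02358 mM = 23.6 μM

23.6 μM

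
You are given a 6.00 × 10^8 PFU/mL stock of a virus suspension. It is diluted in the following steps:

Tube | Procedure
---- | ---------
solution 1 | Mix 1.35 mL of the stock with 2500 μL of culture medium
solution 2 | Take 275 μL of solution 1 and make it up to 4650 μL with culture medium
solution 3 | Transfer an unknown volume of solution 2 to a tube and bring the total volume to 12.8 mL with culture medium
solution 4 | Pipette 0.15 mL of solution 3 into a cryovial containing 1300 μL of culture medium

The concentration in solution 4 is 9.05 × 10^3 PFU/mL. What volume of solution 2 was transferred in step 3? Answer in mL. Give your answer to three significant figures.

Step 1: 1.35 mL + 2500 μL = 3.85 mL total → factor 3.85/1.35 = 2.8519
Step 2: 275 μL brought to 4650 μL → factor 4650/275 = 16.909
Step 3: v brought to 12.8 mL → factor = 12.8 mL/v
Step 4: 0.15 mL + 1300 μL = 1.45 mL total → factor 1.45/0.15 = 9.6667
Product of known-step factors = 466.15
Overall factor = 6.00 × 10^8 PFU/mL / (9.05 × 10^3 PFU/mL) = 66298
Step-3 factor = 66298 / 466.15 = 142.23
v = 12.8 mL / 142.23 = 0.0900 mL

0.0900 mL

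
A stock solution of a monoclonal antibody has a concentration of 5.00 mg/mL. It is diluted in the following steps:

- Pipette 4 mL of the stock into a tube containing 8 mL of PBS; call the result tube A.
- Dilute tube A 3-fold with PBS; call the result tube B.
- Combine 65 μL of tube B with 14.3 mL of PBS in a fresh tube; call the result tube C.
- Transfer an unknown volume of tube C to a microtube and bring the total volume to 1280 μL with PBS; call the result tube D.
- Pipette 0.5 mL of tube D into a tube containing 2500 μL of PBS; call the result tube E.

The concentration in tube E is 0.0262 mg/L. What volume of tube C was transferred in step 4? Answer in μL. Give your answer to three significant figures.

Step 1: 4 mL + 8 mL = 12 mL total → factor 12/4 = 3
Step 2: 3-fold → factor 3
Step 3: 65 μL + 14.3 mL = 14365 μL total → factor 14365/65 = 221
Step 4: v brought to 1280 μL → factor = 1280 μL/v
Step 5: 0.5 mL + 2500 μL = 3 mL total → factor 3/0.5 = 6
Product of known-step factors = 11934
Overall factor = 5.00 mg/mL / (0.0262 mg/L) = 1.9084 × 10^5
Step-4 factor = 1.9084 × 10^5 / 11934 = 15.991
v = 1280 μL / 15.991 = 80.0 μL

80.0 μL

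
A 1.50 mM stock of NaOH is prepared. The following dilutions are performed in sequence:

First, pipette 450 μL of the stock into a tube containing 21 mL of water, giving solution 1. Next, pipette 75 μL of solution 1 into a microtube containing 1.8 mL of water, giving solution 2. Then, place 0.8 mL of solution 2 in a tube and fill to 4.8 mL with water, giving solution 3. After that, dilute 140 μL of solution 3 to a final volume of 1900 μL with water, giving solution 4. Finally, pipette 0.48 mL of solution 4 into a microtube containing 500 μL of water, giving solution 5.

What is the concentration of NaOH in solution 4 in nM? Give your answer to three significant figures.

Step 1: 450 μL + 21 mL = 21450 μL total → factor 21450/450 = 47.667
Step 2: 75 μL + 1.8 mL = 1875 μL total → factor 1875/75 = 25
Step 3: 0.8 mL brought to 4.8 mL → factor 4.8/0.8 = 6
Step 4: 140 μL brought to 1900 μL → factor 1900/140 = 13.571
Dilution factor through solution 4 = 47.667 × 25 × 6 × 13.571 = 97036
[solution 4] = 1.50 mM / 97036 = 1.546 × 10^-5 mM = 15.5 nM

15.5 nM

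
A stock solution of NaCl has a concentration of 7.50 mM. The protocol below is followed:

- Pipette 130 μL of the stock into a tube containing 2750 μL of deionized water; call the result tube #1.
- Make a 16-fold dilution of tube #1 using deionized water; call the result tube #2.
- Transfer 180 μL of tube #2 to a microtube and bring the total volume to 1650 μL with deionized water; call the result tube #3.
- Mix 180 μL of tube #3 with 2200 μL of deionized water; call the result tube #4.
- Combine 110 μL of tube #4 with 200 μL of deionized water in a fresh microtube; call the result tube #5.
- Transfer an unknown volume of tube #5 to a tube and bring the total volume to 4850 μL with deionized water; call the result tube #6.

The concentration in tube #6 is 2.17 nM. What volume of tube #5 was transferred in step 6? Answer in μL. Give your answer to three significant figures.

Step 1: 130 μL + 2750 μL = 2880 μL total → factor 2880/130 = 22.154
Step 2: 16-fold → factor 16
Step 3: 180 μL brought to 1650 μL → factor 1650/180 = 9.1667
Step 4: 180 μL + 2200 μL = 2380 μL total → factor 2380/180 = 13.222
Step 5: 110 μL + 200 μL = 310 μL total → factor 310/110 = 2.8182
Step 6: v brought to 4850 μL → factor = 4850 μL/v
Product of known-step factors = 1.2107 × 10^5
Overall factor = 7.50 mM / (2.17 nM) = 3.4562 × 10^6
Step-6 factor = 3.4562 × 10^6 / 1.2107 × 10^5 = 28.546
v = 4850 μL / 28.546 = 170 μL

170 μL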